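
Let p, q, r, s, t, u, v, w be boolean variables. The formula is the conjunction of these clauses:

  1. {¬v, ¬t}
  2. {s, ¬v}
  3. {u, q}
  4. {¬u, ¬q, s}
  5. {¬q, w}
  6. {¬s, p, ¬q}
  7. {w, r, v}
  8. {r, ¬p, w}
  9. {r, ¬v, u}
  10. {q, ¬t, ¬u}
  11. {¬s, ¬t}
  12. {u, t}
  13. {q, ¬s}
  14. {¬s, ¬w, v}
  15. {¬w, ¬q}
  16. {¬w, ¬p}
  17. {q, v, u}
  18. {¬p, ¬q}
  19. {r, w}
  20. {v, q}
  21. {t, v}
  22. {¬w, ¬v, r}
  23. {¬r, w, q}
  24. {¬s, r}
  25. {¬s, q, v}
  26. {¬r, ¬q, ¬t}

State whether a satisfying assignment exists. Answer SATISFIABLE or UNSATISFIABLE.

UNSATISFIABLE

q = True:
  propagation gives w=True; an empty clause results — contradiction.
q = False:
  propagation gives u=True, t=False, s=False, v=False; an empty clause results — contradiction.
Every branch closes, so no satisfying assignment exists.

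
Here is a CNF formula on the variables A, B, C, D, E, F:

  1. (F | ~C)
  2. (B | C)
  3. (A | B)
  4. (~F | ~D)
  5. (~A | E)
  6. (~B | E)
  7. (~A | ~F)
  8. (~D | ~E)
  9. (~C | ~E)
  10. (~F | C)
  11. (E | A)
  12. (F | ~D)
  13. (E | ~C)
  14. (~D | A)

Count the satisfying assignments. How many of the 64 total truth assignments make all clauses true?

Satisfying assignments:
  A=0 B=1 C=0 D=0 E=1 F=0
  A=1 B=1 C=0 D=0 E=1 F=0
That's 2 in total.

2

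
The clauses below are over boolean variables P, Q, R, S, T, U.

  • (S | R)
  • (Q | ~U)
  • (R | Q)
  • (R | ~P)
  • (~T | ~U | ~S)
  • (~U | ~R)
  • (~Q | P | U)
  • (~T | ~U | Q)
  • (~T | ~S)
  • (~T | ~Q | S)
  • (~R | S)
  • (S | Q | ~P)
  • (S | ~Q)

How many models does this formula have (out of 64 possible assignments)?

The models are:
  P=0 Q=0 R=1 S=1 T=0 U=0
  P=0 Q=1 R=0 S=1 T=0 U=1
  P=1 Q=0 R=1 S=1 T=0 U=0
  P=1 Q=1 R=1 S=1 T=0 U=0
Count: 4.

4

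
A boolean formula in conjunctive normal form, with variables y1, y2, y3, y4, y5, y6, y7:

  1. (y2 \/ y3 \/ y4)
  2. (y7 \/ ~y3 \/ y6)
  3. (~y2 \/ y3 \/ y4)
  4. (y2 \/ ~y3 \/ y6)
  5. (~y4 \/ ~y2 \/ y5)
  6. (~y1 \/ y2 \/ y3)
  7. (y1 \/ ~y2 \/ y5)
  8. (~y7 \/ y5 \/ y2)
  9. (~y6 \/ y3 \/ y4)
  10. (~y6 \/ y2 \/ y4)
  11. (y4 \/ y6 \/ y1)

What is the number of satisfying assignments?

34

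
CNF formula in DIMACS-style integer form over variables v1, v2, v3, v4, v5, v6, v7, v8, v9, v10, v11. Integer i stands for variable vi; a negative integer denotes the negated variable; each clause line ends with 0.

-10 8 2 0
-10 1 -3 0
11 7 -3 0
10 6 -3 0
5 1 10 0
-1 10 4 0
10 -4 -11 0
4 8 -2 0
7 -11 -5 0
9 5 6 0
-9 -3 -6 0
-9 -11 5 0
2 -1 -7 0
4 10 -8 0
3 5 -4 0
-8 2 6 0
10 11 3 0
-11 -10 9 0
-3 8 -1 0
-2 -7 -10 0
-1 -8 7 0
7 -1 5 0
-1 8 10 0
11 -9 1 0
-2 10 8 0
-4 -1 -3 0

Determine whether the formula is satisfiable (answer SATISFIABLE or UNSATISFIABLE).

Set v1 = False and propagate.
Branch on v2: take v2 = False.
Branch on v3: take v3 = False.
The remaining clauses are satisfied by v4 = False, v5 = True, v6 = False, v7 = True, v8 = False, v9 = True, v10 = False, v11 = True.
So v1 = 0, v2 = 0, v3 = 0, v4 = 0, v5 = 1, v6 = 0, v7 = 1, v8 = 0, v9 = 1, v10 = 0, v11 = 1 is a satisfying assignment.

SATISFIABLE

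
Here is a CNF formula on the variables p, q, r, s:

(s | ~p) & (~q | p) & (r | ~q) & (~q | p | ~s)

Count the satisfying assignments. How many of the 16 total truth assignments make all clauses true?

7

Satisfying assignments:
  p=F q=F r=F s=F
  p=F q=F r=F s=T
  p=F q=F r=T s=F
  p=F q=F r=T s=T
  p=T q=F r=F s=T
  p=T q=F r=T s=T
  p=T q=T r=T s=T
That's 7 in total.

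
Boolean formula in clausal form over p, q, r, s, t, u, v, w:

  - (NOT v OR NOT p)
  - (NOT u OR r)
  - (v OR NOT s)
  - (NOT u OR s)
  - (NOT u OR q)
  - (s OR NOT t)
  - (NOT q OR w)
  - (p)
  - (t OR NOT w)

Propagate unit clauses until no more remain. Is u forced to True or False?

False

Unit clause (p) sets p = True.
In (NOT v OR NOT p), NOT p is now false; NOT v must hold, so v = False.
From (NOT s OR v) and v = False: s = False.
(s OR NOT u): since s = False, the clause reduces to (NOT u). u = False.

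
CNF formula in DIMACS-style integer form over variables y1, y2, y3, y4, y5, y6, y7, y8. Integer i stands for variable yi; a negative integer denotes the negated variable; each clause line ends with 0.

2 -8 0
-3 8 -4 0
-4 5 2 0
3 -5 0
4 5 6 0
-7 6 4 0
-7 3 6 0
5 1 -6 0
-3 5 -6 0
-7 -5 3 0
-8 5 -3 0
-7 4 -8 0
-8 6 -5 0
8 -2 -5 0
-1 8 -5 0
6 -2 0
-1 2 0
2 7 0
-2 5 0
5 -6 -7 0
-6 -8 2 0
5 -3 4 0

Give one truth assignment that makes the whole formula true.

y1=F, y2=T, y3=T, y4=T, y5=T, y6=T, y7=T, y8=T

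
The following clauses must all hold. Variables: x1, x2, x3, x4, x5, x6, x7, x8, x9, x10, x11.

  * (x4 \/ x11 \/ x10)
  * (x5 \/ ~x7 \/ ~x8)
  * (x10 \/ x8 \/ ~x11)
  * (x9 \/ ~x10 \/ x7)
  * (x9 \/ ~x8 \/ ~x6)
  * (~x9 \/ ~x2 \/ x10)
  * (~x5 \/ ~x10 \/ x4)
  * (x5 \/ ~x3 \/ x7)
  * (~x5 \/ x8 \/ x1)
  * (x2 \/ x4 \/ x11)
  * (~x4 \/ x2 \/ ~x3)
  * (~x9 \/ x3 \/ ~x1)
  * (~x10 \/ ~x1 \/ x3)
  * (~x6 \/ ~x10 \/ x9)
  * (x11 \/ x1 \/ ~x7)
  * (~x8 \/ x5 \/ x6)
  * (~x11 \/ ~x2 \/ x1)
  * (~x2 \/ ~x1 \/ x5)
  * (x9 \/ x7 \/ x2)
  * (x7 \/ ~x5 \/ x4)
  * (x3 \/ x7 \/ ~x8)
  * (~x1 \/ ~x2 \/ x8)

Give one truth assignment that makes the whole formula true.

x1 = False, x2 = True, x3 = False, x4 = False, x5 = False, x6 = True, x7 = False, x8 = False, x9 = True, x10 = True, x11 = False

Check each clause:
  1. (x4 \/ x11 \/ x10) — x10 is true.
  2. (~x7 \/ x5 \/ ~x8) — ~x8 is true.
  3. (x8 \/ x10 \/ ~x11) — x10 is true.
  4. (x7 \/ ~x10 \/ x9) — x9 is true.
  5. (~x8 \/ ~x6 \/ x9) — ~x8 is true.
  6. (x10 \/ ~x2 \/ ~x9) — x10 is true.
  7. (~x5 \/ ~x10 \/ x4) — ~x5 is true.
  8. (x7 \/ x5 \/ ~x3) — ~x3 is true.
  9. (~x5 \/ x1 \/ x8) — ~x5 is true.
  10. (x4 \/ x11 \/ x2) — x2 is true.
  11. (x2 \/ ~x3 \/ ~x4) — x2 is true.
  12. (~x1 \/ x3 \/ ~x9) — ~x1 is true.
  13. (~x10 \/ x3 \/ ~x1) — ~x1 is true.
  14. (~x6 \/ ~x10 \/ x9) — x9 is true.
  15. (~x7 \/ x1 \/ x11) — ~x7 is true.
  16. (~x8 \/ x6 \/ x5) — ~x8 is true.
  17. (~x2 \/ x1 \/ ~x11) — ~x11 is true.
  18. (~x2 \/ ~x1 \/ x5) — ~x1 is true.
  19. (x7 \/ x2 \/ x9) — x9 is true.
  20. (x7 \/ x4 \/ ~x5) — ~x5 is true.
  21. (~x8 \/ x3 \/ x7) — ~x8 is true.
  22. (~x1 \/ x8 \/ ~x2) — ~x1 is true.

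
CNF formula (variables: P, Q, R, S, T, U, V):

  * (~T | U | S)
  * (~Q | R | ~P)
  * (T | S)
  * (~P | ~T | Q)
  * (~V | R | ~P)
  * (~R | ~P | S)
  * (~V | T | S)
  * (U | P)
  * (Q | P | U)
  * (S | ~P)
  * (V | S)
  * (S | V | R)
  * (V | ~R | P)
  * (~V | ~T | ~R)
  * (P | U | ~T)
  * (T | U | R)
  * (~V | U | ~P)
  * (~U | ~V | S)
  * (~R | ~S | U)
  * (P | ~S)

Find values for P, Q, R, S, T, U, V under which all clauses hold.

P=True  Q=False  R=True  S=True  T=False  U=True  V=True

Try P = True.
  then S is forced to True.
Branch on Q: take Q = False.
  then T is forced to False.
Branch on R: take R = True.
  then U is forced to True.
V is now unconstrained; take V = True.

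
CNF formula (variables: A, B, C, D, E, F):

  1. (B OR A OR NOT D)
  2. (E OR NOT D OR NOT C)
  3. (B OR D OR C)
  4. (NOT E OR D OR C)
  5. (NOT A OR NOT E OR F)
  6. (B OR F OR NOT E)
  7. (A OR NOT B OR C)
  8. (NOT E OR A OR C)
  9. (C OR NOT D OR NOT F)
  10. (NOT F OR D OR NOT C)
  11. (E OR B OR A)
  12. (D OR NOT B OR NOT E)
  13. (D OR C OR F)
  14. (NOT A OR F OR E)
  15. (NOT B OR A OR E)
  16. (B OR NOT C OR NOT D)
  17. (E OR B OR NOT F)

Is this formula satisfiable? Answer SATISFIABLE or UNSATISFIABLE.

SATISFIABLE

Set A = True and propagate.
For the remaining variables, B = True, C = True, D = True, E = True, F = True works.
Every clause has at least one true literal under this assignment.
So A=1, B=1, C=1, D=1, E=1, F=1 is a satisfying assignment.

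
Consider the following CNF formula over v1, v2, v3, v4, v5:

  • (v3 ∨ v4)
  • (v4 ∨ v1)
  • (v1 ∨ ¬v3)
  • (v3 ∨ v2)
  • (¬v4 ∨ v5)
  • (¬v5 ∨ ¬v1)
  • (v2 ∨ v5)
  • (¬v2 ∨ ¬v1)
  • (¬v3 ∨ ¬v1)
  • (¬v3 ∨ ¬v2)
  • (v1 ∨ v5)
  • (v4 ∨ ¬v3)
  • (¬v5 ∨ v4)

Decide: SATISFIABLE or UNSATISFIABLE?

Branch on v1: take v1 = False.
  then v4 is forced to True.
  then v3 is forced to False.
  then v2 is forced to True.
  then v5 is forced to True.
So v1=0, v2=1, v3=0, v4=1, v5=1 is a satisfying assignment.

SATISFIABLE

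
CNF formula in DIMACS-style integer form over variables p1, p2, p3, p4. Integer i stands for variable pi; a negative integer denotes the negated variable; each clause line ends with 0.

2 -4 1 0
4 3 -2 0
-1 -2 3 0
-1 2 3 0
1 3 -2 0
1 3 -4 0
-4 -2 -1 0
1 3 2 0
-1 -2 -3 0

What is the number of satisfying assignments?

5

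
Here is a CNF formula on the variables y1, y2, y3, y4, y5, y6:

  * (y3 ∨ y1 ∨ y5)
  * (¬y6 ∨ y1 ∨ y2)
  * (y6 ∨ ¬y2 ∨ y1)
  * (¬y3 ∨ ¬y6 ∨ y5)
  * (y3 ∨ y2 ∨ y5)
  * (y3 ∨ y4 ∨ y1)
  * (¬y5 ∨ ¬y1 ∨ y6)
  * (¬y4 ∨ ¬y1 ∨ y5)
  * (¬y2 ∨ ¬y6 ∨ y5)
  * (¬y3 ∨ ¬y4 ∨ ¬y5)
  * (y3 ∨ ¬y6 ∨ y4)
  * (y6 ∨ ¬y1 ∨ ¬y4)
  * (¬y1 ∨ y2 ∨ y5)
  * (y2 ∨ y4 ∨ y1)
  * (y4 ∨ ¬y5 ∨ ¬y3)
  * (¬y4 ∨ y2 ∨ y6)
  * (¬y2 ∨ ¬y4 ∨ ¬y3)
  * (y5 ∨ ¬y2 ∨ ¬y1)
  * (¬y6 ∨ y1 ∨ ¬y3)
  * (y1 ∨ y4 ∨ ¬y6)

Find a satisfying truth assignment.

Try y1 = True.
Try y2 = True.
  then y5 is forced to True.
  then y6 is forced to True.
The remaining clauses are satisfied by y3 = False, y4 = True.

y1 = T, y2 = T, y3 = F, y4 = T, y5 = T, y6 = T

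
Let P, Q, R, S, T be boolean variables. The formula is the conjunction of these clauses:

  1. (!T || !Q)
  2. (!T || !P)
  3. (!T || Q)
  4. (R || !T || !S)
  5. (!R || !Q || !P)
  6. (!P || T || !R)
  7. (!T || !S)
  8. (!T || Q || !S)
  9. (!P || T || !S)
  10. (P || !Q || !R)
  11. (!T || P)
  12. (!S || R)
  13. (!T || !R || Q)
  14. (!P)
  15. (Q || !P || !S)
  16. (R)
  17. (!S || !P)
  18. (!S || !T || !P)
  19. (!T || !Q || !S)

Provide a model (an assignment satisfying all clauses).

P=False, Q=False, R=True, S=False, T=False

Unit propagation: (!P) forces P = False.
The clause (!T) is unit: T must be False.
(R) is a unit clause, so R = True.
(!Q) is a unit clause, so Q = False.
S is now unconstrained; take S = False.
Every clause has at least one true literal under this assignment.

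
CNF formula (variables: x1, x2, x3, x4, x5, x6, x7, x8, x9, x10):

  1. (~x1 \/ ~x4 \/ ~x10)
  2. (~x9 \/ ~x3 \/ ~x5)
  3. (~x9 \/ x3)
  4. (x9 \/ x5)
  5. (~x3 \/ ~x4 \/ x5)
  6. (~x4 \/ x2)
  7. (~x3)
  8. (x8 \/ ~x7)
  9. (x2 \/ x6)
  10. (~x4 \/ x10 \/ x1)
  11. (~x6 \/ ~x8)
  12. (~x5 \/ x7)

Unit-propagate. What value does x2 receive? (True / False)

True

Unit clause (~x3) sets x3 = False.
In (~x9 \/ x3), x3 is now false; ~x9 must hold, so x9 = False.
(x9 \/ x5): since x9 = False, the clause reduces to (x5). x5 = True.
(~x5 \/ x7) with x5 = True leaves only x7, so x7 = True.
(~x7 \/ x8) with x7 = True leaves only x8, so x8 = True.
(~x8 \/ ~x6): since x8 = True, the clause reduces to (~x6). x6 = False.
(x6 \/ x2) with x6 = False leaves only x2, so x2 = True.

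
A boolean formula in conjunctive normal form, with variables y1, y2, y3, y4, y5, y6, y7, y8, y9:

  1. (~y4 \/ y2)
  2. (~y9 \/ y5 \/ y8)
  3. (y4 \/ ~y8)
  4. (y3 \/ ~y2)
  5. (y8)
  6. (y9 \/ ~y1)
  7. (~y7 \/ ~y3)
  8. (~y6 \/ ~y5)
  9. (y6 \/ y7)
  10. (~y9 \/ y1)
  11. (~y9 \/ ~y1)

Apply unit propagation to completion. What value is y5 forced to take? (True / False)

False

Unit clause (y8) sets y8 = True.
From (~y8 \/ y4) and y8 = True: y4 = True.
(y2 \/ ~y4): since y4 = True, the clause reduces to (y2). y2 = True.
(y3 \/ ~y2): since y2 = True, the clause reduces to (y3). y3 = True.
From (~y3 \/ ~y7) and y3 = True: y7 = False.
In (y7 \/ y6), y7 is now false; y6 must hold, so y6 = True.
From (~y5 \/ ~y6) and y6 = True: y5 = False.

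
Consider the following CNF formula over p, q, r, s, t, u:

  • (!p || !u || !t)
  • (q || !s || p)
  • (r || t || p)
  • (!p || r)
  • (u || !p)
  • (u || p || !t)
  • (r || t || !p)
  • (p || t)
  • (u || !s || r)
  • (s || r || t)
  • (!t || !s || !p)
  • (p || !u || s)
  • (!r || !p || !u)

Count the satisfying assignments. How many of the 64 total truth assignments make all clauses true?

Satisfying assignments:
  p=0 q=1 r=0 s=1 t=1 u=1
  p=0 q=1 r=1 s=1 t=1 u=1
Count: 2.

2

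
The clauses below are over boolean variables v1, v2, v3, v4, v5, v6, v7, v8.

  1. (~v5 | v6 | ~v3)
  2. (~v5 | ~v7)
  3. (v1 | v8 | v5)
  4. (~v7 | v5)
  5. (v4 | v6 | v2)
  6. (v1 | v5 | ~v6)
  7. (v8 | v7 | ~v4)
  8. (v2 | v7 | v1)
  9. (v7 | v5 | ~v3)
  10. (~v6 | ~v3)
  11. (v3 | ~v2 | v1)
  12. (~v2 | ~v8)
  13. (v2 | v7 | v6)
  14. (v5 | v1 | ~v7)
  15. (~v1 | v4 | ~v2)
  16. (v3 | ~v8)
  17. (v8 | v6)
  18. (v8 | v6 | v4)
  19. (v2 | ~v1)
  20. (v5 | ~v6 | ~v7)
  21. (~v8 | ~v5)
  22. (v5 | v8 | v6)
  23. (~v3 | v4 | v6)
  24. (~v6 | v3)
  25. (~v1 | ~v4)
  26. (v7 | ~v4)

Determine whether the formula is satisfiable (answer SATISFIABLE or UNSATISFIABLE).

v6 = True:
  propagation gives v3=False; an empty clause results — contradiction.
v6 = False:
  propagation gives v8=True, v2=False, v4=True, v7=True; an empty clause results — contradiction.
Every branch closes, so no satisfying assignment exists.

UNSATISFIABLE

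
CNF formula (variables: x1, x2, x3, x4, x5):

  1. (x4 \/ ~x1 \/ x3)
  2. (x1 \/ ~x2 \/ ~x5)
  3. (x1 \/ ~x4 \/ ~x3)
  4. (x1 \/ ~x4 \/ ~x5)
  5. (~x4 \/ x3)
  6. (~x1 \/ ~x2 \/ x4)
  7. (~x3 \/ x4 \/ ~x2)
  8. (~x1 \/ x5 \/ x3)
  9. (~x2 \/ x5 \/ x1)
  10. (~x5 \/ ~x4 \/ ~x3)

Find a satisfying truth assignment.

Pure literal: x2 appears only negated; assign x2 = False.
Try x1 = False.
Branch on x3: take x3 = False.
  then x4 is forced to False.
x5 is now unconstrained; take x5 = False.
Check each clause:
  1. (x3 \/ ~x1 \/ x4) — ~x1 is true.
  2. (x1 \/ ~x5 \/ ~x2) — ~x5 is true.
  3. (x1 \/ ~x4 \/ ~x3) — ~x4 is true.
  4. (~x5 \/ ~x4 \/ x1) — ~x5 is true.
  5. (x3 \/ ~x4) — ~x4 is true.
  6. (~x1 \/ ~x2 \/ x4) — ~x1 is true.
  7. (~x2 \/ x4 \/ ~x3) — ~x3 is true.
  8. (x3 \/ x5 \/ ~x1) — ~x1 is true.
  9. (~x2 \/ x1 \/ x5) — ~x2 is true.
  10. (~x5 \/ ~x3 \/ ~x4) — ~x5 is true.

x1=F, x2=F, x3=F, x4=F, x5=F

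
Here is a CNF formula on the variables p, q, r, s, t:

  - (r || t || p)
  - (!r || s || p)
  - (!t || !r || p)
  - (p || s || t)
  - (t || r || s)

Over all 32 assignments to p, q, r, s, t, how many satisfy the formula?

20

Case analysis on p and r:
  p=T, r=T: q, s, t free → 2^3 = 8.
  p=T, r=F: q free; 3 ways for (s,t) × 2^1 = 6.
  p=F, r=T: remaining (q,s,t) ∈ {(F,T,F); (T,T,F)} — 2.
  p=F, r=F: remaining (q,s,t) ∈ {(F,F,T); (F,T,T); (T,F,T); (T,T,T)} — 4.
Total: 8 + 6 + 2 + 4 = 20.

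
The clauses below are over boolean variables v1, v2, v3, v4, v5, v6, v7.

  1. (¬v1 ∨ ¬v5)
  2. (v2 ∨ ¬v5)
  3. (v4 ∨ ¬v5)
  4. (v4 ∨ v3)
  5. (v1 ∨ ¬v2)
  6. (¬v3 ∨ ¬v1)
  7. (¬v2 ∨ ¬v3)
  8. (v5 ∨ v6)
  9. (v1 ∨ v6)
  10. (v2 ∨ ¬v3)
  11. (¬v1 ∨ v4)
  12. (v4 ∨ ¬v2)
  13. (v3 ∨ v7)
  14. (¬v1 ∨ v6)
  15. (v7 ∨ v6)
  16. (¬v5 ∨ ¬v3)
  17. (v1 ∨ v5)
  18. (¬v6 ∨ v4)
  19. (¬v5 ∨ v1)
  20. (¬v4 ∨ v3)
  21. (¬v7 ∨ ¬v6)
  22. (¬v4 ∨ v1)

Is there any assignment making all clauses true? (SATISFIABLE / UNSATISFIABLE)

UNSATISFIABLE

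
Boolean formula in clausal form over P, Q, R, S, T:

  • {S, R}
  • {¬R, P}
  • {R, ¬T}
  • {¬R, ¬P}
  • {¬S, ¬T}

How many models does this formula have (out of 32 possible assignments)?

The models are:
  P=0 Q=0 R=0 S=1 T=0
  P=0 Q=1 R=0 S=1 T=0
  P=1 Q=0 R=0 S=1 T=0
  P=1 Q=1 R=0 S=1 T=0
Count: 4.

4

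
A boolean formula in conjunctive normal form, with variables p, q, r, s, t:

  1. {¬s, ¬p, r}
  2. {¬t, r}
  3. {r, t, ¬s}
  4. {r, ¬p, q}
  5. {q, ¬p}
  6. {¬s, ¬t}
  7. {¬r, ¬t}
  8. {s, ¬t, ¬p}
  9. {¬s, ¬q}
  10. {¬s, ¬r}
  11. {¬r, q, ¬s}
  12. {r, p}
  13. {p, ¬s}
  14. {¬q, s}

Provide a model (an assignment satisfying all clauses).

p=False  q=False  r=True  s=False  t=False

Check each clause:
  1. {¬s, ¬p, r} — r is true.
  2. {r, ¬t} — r is true.
  3. {t, ¬s, r} — r is true.
  4. {¬p, r, q} — r is true.
  5. {q, ¬p} — ¬p is true.
  6. {¬t, ¬s} — ¬t is true.
  7. {¬r, ¬t} — ¬t is true.
  8. {¬p, s, ¬t} — ¬t is true.
  9. {¬s, ¬q} — ¬s is true.
  10. {¬s, ¬r} — ¬s is true.
  11. {¬s, q, ¬r} — ¬s is true.
  12. {p, r} — r is true.
  13. {¬s, p} — ¬s is true.
  14. {¬q, s} — ¬q is true.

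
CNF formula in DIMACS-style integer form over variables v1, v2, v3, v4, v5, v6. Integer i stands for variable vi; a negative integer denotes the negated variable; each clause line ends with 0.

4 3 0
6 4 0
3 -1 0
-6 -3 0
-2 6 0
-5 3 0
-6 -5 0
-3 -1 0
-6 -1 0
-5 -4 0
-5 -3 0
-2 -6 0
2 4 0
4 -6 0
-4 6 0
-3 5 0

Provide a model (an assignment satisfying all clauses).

v1 = 0  v2 = 0  v3 = 0  v4 = 1  v5 = 0  v6 = 1

Check each clause:
  1. (v4 \/ v3) — v4 is true.
  2. (v6 \/ v4) — v4 is true.
  3. (~v1 \/ v3) — ~v1 is true.
  4. (~v3 \/ ~v6) — ~v3 is true.
  5. (~v2 \/ v6) — v6 is true.
  6. (v3 \/ ~v5) — ~v5 is true.
  7. (~v6 \/ ~v5) — ~v5 is true.
  8. (~v3 \/ ~v1) — ~v3 is true.
  9. (~v1 \/ ~v6) — ~v1 is true.
  10. (~v4 \/ ~v5) — ~v5 is true.
  11. (~v3 \/ ~v5) — ~v5 is true.
  12. (~v2 \/ ~v6) — ~v2 is true.
  13. (v4 \/ v2) — v4 is true.
  14. (v4 \/ ~v6) — v4 is true.
  15. (v6 \/ ~v4) — v6 is true.
  16. (v5 \/ ~v3) — ~v3 is true.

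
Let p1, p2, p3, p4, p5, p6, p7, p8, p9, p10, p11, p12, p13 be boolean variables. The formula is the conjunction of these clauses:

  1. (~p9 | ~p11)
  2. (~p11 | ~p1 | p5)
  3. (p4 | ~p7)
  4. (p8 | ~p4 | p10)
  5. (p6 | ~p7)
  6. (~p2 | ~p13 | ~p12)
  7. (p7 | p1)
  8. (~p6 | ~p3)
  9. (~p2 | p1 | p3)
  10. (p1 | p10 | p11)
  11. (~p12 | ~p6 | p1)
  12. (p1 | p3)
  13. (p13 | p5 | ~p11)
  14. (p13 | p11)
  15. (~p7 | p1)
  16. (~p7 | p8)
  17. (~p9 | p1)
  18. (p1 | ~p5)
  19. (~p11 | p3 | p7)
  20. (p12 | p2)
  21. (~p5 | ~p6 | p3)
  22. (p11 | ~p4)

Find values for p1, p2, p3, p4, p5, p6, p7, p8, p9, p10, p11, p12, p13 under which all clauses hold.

p1=T, p2=F, p3=T, p4=F, p5=T, p6=F, p7=F, p8=T, p9=F, p10=T, p11=T, p12=T, p13=F

Check each clause:
  1. (~p9 | ~p11) — ~p9 is true.
  2. (~p1 | ~p11 | p5) — p5 is true.
  3. (~p7 | p4) — ~p7 is true.
  4. (p8 | ~p4 | p10) — p8 is true.
  5. (~p7 | p6) — ~p7 is true.
  6. (~p12 | ~p13 | ~p2) — ~p13 is true.
  7. (p7 | p1) — p1 is true.
  8. (~p6 | ~p3) — ~p6 is true.
  9. (p3 | ~p2 | p1) — p1 is true.
  10. (p11 | p1 | p10) — p1 is true.
  11. (~p6 | p1 | ~p12) — p1 is true.
  12. (p3 | p1) — p1 is true.
  13. (p13 | p5 | ~p11) — p5 is true.
  14. (p13 | p11) — p11 is true.
  15. (~p7 | p1) — p1 is true.
  16. (p8 | ~p7) — p8 is true.
  17. (p1 | ~p9) — p1 is true.
  18. (p1 | ~p5) — p1 is true.
  19. (p7 | p3 | ~p11) — p3 is true.
  20. (p12 | p2) — p12 is true.
  21. (p3 | ~p5 | ~p6) — ~p6 is true.
  22. (~p4 | p11) — p11 is true.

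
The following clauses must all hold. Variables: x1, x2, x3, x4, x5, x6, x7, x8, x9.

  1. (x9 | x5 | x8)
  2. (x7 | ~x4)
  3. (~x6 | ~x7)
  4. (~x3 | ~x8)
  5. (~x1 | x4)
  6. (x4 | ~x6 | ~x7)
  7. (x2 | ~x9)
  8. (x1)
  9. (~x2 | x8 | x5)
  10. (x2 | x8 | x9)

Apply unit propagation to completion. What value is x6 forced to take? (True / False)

False

(x1) stands alone — x1 = True.
In (~x1 | x4), ~x1 is now false; x4 must hold, so x4 = True.
From (x7 | ~x4) and x4 = True: x7 = True.
In (~x7 | ~x6), ~x7 is now false; ~x6 must hold, so x6 = False.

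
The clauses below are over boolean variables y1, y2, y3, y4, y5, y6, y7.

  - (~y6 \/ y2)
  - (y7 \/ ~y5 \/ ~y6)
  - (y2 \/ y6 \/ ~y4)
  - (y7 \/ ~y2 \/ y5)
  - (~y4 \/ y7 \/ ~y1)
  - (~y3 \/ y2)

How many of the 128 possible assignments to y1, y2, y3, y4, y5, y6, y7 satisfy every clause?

Split on y2, then y6.
  y2=1, y6=1: forces y7=1; y1, y3, y4, y5 free → 2^4 = 16.
  y2=1, y6=0: y3 free; 11 ways for (y1,y4,y5,y7) × 2^1 = 22.
  y2=0, y6=1: a clause becomes empty — 0.
  y2=0, y6=0: forces y3=0; y4=0; y1, y5, y7 free → 2^3 = 8.
Total: 16 + 22 + 0 + 8 = 46.

46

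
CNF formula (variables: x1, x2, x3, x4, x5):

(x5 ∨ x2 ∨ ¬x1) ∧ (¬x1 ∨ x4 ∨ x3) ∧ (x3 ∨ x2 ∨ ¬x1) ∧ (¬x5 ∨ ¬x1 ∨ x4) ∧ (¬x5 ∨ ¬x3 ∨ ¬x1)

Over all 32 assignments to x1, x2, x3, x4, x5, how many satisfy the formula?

Case analysis on x1 and x3:
  x1=T, x3=T: remaining (x2,x4,x5) ∈ {(T,F,F); (T,T,F)} — 2.
  x1=T, x3=F: remaining (x2,x4,x5) ∈ {(T,T,F); (T,T,T)} — 2.
  x1=F, x3=T: x2, x4, x5 free → 2^3 = 8.
  x1=F, x3=F: x2, x4, x5 free → 2^3 = 8.
Total: 2 + 2 + 8 + 8 = 20.

20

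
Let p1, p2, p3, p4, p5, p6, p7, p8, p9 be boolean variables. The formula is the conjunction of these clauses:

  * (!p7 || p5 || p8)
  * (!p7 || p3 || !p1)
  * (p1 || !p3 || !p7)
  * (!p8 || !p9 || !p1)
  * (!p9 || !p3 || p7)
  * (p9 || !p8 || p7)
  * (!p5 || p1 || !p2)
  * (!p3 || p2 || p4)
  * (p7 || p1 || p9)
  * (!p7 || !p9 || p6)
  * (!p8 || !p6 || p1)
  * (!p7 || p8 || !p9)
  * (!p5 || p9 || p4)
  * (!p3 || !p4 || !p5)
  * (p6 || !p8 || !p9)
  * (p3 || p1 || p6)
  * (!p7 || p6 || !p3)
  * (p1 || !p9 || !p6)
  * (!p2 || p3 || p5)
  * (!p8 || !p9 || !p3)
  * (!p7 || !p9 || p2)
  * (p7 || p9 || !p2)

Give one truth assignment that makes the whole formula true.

p1=True, p2=True, p3=False, p4=True, p5=True, p6=True, p7=False, p8=False, p9=True

Check each clause:
  1. (!p7 || p8 || p5) — !p7 is true.
  2. (!p1 || !p7 || p3) — !p7 is true.
  3. (!p7 || !p3 || p1) — p1 is true.
  4. (!p9 || !p1 || !p8) — !p8 is true.
  5. (!p9 || !p3 || p7) — !p3 is true.
  6. (p9 || p7 || !p8) — !p8 is true.
  7. (!p5 || !p2 || p1) — p1 is true.
  8. (p2 || !p3 || p4) — p2 is true.
  9. (p9 || p1 || p7) — p1 is true.
  10. (p6 || !p7 || !p9) — !p7 is true.
  11. (!p8 || p1 || !p6) — !p8 is true.
  12. (p8 || !p9 || !p7) — !p7 is true.
  13. (!p5 || p4 || p9) — p9 is true.
  14. (!p3 || !p5 || !p4) — !p3 is true.
  15. (p6 || !p9 || !p8) — !p8 is true.
  16. (p3 || p6 || p1) — p1 is true.
  17. (!p7 || p6 || !p3) — !p7 is true.
  18. (p1 || !p9 || !p6) — p1 is true.
  19. (p5 || p3 || !p2) — p5 is true.
  20. (!p9 || !p8 || !p3) — !p8 is true.
  21. (!p9 || p2 || !p7) — !p7 is true.
  22. (p7 || p9 || !p2) — p9 is true.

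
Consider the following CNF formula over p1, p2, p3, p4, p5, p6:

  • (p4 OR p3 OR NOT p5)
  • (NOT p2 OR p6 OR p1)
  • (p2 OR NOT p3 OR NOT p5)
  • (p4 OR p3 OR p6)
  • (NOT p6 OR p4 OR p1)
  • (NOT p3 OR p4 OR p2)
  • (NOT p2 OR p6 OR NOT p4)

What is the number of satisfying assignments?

26

Case analysis on p4 and p2:
  p4=1, p2=1: forces p6=1; p1, p3, p5 free → 2^3 = 8.
  p4=1, p2=0: p1, p6 free; 3 ways for (p3,p5) × 2^2 = 12.
  p4=0, p2=1: 5 of the 16 assignments to (p1,p3,p5,p6) work.
  p4=0, p2=0: remaining (p1,p3,p5,p6) ∈ {(1,0,0,1)} — 1.
Total: 8 + 12 + 5 + 1 = 26.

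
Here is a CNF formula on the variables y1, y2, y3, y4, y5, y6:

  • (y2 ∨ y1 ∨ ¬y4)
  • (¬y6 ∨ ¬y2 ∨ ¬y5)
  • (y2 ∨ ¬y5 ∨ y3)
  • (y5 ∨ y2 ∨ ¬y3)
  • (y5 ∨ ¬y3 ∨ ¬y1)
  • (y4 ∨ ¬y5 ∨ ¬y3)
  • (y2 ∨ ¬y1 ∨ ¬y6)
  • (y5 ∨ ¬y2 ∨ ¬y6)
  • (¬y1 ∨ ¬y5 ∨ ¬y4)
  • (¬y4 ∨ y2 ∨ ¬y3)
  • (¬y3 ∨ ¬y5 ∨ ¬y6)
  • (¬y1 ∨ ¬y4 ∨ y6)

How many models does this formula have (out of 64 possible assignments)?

12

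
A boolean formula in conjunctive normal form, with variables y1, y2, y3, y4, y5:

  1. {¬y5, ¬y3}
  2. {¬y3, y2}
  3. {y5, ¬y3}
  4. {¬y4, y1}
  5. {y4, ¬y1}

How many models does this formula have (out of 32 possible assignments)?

Split on y3, then y1.
  y3=T, y1=T: a clause becomes empty — 0.
  y3=T, y1=F: a clause becomes empty — 0.
  y3=F, y1=T: remaining (y2,y4,y5) ∈ {(F,T,F); (F,T,T); (T,T,F); (T,T,T)} — 4.
  y3=F, y1=F: remaining (y2,y4,y5) ∈ {(F,F,F); (F,F,T); (T,F,F); (T,F,T)} — 4.
Total: 0 + 0 + 4 + 4 = 8.

8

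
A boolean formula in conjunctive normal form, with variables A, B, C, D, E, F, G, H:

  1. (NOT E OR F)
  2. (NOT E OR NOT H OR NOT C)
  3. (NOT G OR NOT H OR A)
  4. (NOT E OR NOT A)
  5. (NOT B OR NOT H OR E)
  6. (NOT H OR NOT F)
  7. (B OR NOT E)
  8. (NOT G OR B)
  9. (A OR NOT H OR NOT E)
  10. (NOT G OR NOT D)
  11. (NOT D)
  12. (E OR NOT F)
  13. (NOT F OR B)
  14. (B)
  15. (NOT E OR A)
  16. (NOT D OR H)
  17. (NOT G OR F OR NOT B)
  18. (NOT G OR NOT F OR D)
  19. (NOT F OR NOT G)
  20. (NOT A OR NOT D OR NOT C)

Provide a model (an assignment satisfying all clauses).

A = F, B = T, C = F, D = F, E = F, F = F, G = F, H = F

Check each clause:
  1. (NOT E OR F) — NOT E is true.
  2. (NOT H OR NOT E OR NOT C) — NOT H is true.
  3. (A OR NOT H OR NOT G) — NOT H is true.
  4. (NOT E OR NOT A) — NOT E is true.
  5. (E OR NOT B OR NOT H) — NOT H is true.
  6. (NOT F OR NOT H) — NOT H is true.
  7. (NOT E OR B) — B is true.
  8. (B OR NOT G) — NOT G is true.
  9. (NOT E OR NOT H OR A) — NOT H is true.
  10. (NOT D OR NOT G) — NOT G is true.
  11. (NOT D) — NOT D is true.
  12. (E OR NOT F) — NOT F is true.
  13. (B OR NOT F) — B is true.
  14. (B) — B is true.
  15. (NOT E OR A) — NOT E is true.
  16. (H OR NOT D) — NOT D is true.
  17. (F OR NOT G OR NOT B) — NOT G is true.
  18. (D OR NOT F OR NOT G) — NOT G is true.
  19. (NOT F OR NOT G) — NOT G is true.
  20. (NOT D OR NOT C OR NOT A) — NOT D is true.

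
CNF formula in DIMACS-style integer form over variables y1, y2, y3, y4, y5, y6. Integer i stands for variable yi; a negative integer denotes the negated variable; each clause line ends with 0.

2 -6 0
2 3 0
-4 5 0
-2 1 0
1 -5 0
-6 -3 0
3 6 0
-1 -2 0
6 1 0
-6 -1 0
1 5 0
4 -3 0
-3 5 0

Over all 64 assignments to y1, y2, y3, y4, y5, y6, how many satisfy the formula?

1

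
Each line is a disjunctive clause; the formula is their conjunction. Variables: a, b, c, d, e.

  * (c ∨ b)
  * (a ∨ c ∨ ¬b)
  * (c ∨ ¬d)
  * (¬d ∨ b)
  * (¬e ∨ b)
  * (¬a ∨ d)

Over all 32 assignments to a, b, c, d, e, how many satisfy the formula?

7

Satisfying assignments:
  a=0 b=0 c=1 d=0 e=0
  a=0 b=1 c=1 d=0 e=0
  a=0 b=1 c=1 d=0 e=1
  a=0 b=1 c=1 d=1 e=0
  a=0 b=1 c=1 d=1 e=1
  a=1 b=1 c=1 d=1 e=0
  a=1 b=1 c=1 d=1 e=1
Count: 7.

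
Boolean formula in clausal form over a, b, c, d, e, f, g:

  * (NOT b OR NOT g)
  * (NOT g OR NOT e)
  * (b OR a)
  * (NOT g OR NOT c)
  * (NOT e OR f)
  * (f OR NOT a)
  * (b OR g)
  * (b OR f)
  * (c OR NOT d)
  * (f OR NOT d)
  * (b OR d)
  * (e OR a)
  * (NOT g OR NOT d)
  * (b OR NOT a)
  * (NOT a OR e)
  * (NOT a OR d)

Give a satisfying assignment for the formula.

a = False, b = True, c = True, d = True, e = True, f = True, g = False

f occurs only positively in the remaining clauses — set f = True.
Set a = False and propagate.
  then b is forced to True.
  then g is forced to False.
  then e is forced to True.
Set c = True and propagate.
d is now unconstrained; take d = True.
Check each clause:
  1. (NOT g OR NOT b) — NOT g is true.
  2. (NOT g OR NOT e) — NOT g is true.
  3. (b OR a) — b is true.
  4. (NOT g OR NOT c) — NOT g is true.
  5. (NOT e OR f) — f is true.
  6. (NOT a OR f) — f is true.
  7. (b OR g) — b is true.
  8. (f OR b) — b is true.
  9. (NOT d OR c) — c is true.
  10. (f OR NOT d) — f is true.
  11. (b OR d) — b is true.
  12. (e OR a) — e is true.
  13. (NOT g OR NOT d) — NOT g is true.
  14. (NOT a OR b) — b is true.
  15. (NOT a OR e) — e is true.
  16. (NOT a OR d) — d is true.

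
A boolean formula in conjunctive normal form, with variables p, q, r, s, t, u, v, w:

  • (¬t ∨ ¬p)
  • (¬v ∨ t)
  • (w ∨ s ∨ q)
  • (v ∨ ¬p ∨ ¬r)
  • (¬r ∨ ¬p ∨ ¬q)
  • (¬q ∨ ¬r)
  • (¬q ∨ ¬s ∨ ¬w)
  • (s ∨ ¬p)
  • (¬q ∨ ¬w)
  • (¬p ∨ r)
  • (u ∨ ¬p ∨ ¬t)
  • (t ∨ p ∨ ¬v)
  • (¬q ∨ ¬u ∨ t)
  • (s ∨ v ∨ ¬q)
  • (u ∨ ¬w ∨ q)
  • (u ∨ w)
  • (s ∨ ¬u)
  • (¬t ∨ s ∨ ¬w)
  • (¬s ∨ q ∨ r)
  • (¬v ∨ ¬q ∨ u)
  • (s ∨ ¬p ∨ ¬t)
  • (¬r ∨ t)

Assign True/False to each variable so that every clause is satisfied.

Branch on p: take p = False.
Try q = False.
Try r = True.
  then t is forced to True.
The remaining clauses are satisfied by s = True, u = True, v = True, w = False.
Every clause has at least one true literal under this assignment.

p=False, q=False, r=True, s=True, t=True, u=True, v=True, w=False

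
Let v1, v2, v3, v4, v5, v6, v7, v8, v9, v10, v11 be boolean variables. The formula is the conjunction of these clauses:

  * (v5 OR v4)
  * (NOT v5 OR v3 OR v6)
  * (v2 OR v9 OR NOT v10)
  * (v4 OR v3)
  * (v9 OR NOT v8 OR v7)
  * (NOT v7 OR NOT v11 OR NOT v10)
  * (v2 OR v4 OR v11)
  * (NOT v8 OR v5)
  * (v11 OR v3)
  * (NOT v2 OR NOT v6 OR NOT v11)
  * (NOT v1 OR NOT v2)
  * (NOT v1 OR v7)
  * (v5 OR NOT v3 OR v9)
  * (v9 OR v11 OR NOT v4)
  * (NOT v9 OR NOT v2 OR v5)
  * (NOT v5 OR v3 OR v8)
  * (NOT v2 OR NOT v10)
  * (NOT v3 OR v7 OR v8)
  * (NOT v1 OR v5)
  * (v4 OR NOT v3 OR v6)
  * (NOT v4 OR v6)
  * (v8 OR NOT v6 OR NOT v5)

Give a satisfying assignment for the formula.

Pure literal: v1 appears only negated; assign v1 = False.
Pure literal: v10 appears only negated; assign v10 = False.
Try v2 = True.
Try v3 = True.
The remaining clauses are satisfied by v4 = False, v5 = True, v6 = True, v7 = False, v8 = True, v9 = True, v11 = False.
Every clause has at least one true literal under this assignment.

v1=0, v2=1, v3=1, v4=0, v5=1, v6=1, v7=0, v8=1, v9=1, v10=0, v11=0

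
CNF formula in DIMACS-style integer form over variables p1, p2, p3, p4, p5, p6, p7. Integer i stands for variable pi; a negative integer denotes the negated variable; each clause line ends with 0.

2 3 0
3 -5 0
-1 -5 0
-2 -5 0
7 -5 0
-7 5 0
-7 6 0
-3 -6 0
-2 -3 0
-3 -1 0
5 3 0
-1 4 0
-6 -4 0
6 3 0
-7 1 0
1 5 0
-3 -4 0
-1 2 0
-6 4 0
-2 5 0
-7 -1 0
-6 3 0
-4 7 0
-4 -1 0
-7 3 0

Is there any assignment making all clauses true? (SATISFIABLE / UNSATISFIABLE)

p3 = True:
  propagation gives p6=False, p7=False, p5=False, p2=False; an empty clause results — contradiction.
p3 = False:
  propagation gives p2=True, p5=False; an empty clause results — contradiction.
Every branch closes, so no satisfying assignment exists.

UNSATISFIABLE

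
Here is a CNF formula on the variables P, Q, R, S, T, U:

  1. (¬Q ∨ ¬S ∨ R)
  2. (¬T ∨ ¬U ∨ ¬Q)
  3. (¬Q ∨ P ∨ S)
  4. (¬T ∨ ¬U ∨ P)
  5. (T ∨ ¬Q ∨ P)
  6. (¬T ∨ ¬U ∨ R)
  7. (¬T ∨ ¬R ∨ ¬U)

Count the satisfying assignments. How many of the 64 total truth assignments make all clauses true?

34

Case analysis on T and Q:
  T=T, Q=T: remaining (P,R,S,U) ∈ {(F,T,T,F); (T,F,F,F); (T,T,F,F); (T,T,T,F)} — 4.
  T=T, Q=F: forces U=F; P, R, S free → 2^3 = 8.
  T=F, Q=T: U free; 3 ways for (P,R,S) × 2^1 = 6.
  T=F, Q=F: P, R, S, U free → 2^4 = 16.
Total: 4 + 8 + 6 + 16 = 34.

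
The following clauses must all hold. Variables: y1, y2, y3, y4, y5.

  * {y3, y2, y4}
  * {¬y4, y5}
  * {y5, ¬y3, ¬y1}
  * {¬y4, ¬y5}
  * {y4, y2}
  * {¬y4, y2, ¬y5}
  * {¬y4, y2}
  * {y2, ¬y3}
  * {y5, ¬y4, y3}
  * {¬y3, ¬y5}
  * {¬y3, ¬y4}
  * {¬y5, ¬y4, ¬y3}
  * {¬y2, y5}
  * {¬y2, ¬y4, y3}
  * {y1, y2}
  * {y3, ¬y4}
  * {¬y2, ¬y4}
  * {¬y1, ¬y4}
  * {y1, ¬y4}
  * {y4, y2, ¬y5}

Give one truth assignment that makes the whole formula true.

y1=T  y2=T  y3=F  y4=F  y5=T

Branch on y1: take y1 = True.
  then y4 is forced to False.
  then y2 is forced to True.
  then y5 is forced to True.
  then y3 is forced to False.
Check each clause:
  1. {y3, y4, y2} — y2 is true.
  2. {¬y4, y5} — ¬y4 is true.
  3. {¬y3, ¬y1, y5} — ¬y3 is true.
  4. {¬y4, ¬y5} — ¬y4 is true.
  5. {y4, y2} — y2 is true.
  6. {y2, ¬y5, ¬y4} — y2 is true.
  7. {¬y4, y2} — y2 is true.
  8. {¬y3, y2} — y2 is true.
  9. {y3, ¬y4, y5} — ¬y4 is true.
  10. {¬y5, ¬y3} — ¬y3 is true.
  11. {¬y4, ¬y3} — ¬y4 is true.
  12. {¬y4, ¬y3, ¬y5} — ¬y4 is true.
  13. {y5, ¬y2} — y5 is true.
  14. {¬y2, ¬y4, y3} — ¬y4 is true.
  15. {y1, y2} — y1 is true.
  16. {y3, ¬y4} — ¬y4 is true.
  17. {¬y4, ¬y2} — ¬y4 is true.
  18. {¬y1, ¬y4} — ¬y4 is true.
  19. {y1, ¬y4} — y1 is true.
  20. {¬y5, y2, y4} — y2 is true.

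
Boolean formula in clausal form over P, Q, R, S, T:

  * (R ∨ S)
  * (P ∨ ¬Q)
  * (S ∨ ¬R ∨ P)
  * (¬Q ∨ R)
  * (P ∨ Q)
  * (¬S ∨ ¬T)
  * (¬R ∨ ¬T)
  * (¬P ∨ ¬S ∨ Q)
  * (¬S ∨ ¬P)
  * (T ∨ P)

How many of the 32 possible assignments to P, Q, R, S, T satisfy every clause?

2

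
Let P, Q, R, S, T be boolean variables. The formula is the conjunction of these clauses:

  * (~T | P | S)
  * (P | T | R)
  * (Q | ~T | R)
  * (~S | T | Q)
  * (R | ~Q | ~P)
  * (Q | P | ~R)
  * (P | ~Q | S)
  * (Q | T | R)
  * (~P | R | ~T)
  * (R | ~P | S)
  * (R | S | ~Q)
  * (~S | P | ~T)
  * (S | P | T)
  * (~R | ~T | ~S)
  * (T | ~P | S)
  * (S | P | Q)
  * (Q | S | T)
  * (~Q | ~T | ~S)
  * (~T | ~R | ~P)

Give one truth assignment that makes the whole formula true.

P=F, Q=T, R=T, S=T, T=F

Check each clause:
  1. (S | ~T | P) — ~T is true.
  2. (T | R | P) — R is true.
  3. (R | Q | ~T) — R is true.
  4. (T | Q | ~S) — Q is true.
  5. (~Q | R | ~P) — R is true.
  6. (~R | Q | P) — Q is true.
  7. (S | P | ~Q) — S is true.
  8. (R | T | Q) — Q is true.
  9. (R | ~P | ~T) — R is true.
  10. (S | ~P | R) — R is true.
  11. (R | S | ~Q) — R is true.
  12. (~S | ~T | P) — ~T is true.
  13. (T | S | P) — S is true.
  14. (~T | ~R | ~S) — ~T is true.
  15. (T | S | ~P) — S is true.
  16. (Q | S | P) — Q is true.
  17. (S | T | Q) — Q is true.
  18. (~Q | ~T | ~S) — ~T is true.
  19. (~T | ~P | ~R) — ~T is true.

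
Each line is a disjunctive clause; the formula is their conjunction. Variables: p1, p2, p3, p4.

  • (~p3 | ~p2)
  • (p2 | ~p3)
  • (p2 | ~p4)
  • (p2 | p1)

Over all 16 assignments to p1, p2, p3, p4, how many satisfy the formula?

5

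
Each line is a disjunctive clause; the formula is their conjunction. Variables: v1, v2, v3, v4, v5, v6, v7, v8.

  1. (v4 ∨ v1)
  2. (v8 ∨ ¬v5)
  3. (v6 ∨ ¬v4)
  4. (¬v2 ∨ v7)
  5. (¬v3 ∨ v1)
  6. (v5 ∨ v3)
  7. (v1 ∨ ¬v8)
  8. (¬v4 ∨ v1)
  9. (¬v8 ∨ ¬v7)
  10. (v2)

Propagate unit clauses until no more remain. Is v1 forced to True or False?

(v2) is a unit clause: v2 = True.
In (¬v2 ∨ v7), ¬v2 is now false; v7 must hold, so v7 = True.
(¬v7 ∨ ¬v8): since v7 = True, the clause reduces to (¬v8). v8 = False.
In (v8 ∨ ¬v5), v8 is now false; ¬v5 must hold, so v5 = False.
(v3 ∨ v5) with v5 = False leaves only v3, so v3 = True.
(¬v3 ∨ v1): since v3 = True, the clause reduces to (v1). v1 = True.

True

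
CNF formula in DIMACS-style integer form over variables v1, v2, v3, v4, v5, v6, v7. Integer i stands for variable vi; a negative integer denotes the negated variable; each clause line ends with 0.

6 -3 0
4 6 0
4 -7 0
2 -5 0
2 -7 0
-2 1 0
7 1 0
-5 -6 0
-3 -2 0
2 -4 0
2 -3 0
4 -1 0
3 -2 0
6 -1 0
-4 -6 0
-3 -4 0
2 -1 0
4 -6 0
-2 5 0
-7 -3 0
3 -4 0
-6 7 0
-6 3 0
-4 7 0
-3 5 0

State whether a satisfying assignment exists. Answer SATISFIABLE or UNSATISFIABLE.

UNSATISFIABLE

v2 = True:
  propagation gives v1=True, v3=False; an empty clause results — contradiction.
v2 = False:
  propagation gives v5=False, v7=False, v1=True; an empty clause results — contradiction.
Every branch closes, so no satisfying assignment exists.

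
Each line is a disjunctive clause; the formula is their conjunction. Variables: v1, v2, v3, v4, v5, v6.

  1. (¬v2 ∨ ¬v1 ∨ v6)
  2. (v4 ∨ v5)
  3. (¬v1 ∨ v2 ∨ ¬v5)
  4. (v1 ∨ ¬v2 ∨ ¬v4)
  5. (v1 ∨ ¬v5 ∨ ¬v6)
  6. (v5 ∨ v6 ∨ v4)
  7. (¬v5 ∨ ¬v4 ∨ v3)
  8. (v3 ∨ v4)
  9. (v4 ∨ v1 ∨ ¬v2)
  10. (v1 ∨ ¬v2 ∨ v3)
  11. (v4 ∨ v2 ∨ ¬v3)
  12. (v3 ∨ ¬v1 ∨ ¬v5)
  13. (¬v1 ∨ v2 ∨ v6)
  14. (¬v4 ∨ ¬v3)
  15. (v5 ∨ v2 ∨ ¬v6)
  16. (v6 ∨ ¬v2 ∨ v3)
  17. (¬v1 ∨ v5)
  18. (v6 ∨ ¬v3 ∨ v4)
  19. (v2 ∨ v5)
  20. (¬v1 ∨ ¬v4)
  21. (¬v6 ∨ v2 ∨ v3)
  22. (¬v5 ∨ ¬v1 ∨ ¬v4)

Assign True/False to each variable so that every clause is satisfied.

v1 = T  v2 = T  v3 = T  v4 = F  v5 = T  v6 = T

Set v1 = True and propagate.
  then v5 is forced to True.
  then v2 is forced to True.
  then v6 is forced to True.
  then v3 is forced to True.
  then v4 is forced to False.
Every clause has at least one true literal under this assignment.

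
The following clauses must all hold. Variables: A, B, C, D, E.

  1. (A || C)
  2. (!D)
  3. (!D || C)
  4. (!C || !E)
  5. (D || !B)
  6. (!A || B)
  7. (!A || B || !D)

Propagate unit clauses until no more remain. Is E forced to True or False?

False

(!D) is a unit clause: D = False.
(D || !B) with D = False leaves only !B, so B = False.
From (!A || B) and B = False: A = False.
(C || A): since A = False, the clause reduces to (C). C = True.
From (!C || !E) and C = True: E = False.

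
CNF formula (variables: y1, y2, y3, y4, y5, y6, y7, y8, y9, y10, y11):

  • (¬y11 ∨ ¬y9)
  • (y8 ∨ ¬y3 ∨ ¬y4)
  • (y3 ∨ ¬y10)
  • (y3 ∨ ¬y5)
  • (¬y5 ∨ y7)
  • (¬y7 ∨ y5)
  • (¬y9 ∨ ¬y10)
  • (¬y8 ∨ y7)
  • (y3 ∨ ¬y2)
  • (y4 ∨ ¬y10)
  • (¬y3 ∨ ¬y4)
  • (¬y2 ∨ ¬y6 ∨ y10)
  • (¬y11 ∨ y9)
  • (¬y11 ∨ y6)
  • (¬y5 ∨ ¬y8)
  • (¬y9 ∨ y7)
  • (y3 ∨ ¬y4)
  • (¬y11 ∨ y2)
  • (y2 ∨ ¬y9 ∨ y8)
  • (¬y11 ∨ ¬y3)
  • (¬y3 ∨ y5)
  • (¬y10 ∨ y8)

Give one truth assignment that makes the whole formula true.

y1=T, y2=F, y3=T, y4=F, y5=T, y6=T, y7=T, y8=F, y9=F, y10=F, y11=F

y11 occurs only negated in the remaining clauses — set y11 = False.
Try y2 = False.
For the remaining variables, y1 = True, y3 = True, y4 = False, y5 = True, y6 = True, y7 = True, y8 = False, y9 = False, y10 = False works.
Every clause has at least one true literal under this assignment.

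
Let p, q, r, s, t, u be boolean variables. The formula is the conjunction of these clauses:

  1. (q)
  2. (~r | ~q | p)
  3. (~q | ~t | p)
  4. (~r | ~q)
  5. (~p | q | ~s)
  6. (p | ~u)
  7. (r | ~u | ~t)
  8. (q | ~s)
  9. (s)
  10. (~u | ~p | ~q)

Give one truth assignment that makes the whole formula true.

Unit propagation: (q) forces q = True.
(~r) is a unit clause, so r = False.
The clause (s) is unit: s must be True.
t occurs only negated in the remaining clauses — set t = False.
u occurs only negated in the remaining clauses — set u = False.
p is now unconstrained; take p = True.

p = True, q = True, r = False, s = True, t = False, u = False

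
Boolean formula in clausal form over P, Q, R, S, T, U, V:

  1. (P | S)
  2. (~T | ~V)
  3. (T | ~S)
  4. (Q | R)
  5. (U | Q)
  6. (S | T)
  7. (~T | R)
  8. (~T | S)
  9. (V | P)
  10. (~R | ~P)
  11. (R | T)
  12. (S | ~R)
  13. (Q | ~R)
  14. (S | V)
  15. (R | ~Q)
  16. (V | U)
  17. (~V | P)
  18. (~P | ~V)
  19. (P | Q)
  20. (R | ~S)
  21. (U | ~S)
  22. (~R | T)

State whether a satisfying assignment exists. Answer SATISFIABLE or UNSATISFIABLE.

UNSATISFIABLE

R = True:
  propagation gives P=False, S=True, T=True, V=False; an empty clause results — contradiction.
R = False:
  propagation gives Q=True; an empty clause results — contradiction.
Every branch closes, so no satisfying assignment exists.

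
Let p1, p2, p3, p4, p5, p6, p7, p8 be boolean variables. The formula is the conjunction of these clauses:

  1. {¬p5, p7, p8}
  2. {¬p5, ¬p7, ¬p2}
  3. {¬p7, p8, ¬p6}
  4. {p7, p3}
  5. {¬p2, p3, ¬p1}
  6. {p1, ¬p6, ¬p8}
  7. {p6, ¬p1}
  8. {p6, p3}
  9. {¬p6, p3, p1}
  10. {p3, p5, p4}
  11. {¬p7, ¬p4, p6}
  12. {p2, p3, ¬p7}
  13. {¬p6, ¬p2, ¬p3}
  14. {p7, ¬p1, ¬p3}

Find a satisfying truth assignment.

p1=F, p2=T, p3=T, p4=F, p5=T, p6=F, p7=F, p8=T

Try p1 = False.
The remaining clauses are satisfied by p2 = True, p3 = True, p4 = False, p5 = True, p6 = False, p7 = False, p8 = True.
Every clause has at least one true literal under this assignment.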